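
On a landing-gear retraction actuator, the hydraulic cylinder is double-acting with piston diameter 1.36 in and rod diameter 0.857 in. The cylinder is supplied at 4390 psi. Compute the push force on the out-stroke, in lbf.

Cap-side area A_cap = π/4 × (1.36 in)² = 1.453 in^2
F = P × A_cap = 4390 psi × A_cap

F ≈ 6380 lbf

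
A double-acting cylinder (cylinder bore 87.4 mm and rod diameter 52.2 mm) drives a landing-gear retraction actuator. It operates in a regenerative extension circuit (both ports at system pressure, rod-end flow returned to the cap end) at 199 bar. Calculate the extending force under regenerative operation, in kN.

F ≈ 42.6 kN

With equal pressure on both faces, forces on the annular region cancel; the net push is pressure × rod cross-section.
Rod cross-section A_rod = π/4 × (52.2 mm)² = 2140 mm^2
F = P × A_rod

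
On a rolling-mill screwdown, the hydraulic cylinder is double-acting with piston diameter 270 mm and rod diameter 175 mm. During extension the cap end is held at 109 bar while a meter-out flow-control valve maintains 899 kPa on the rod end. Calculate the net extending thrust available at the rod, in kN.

Cap-side area A_cap = π/4 × (270 mm)² = 57260 mm^2
Rod-side annular area A_ann = π/4 × (270² − 175²) = 33200 mm^2
Net thrust = P_cap·A_cap − P_rod·A_ann = 624.1 kN − 29.85 kN

F ≈ 594 kN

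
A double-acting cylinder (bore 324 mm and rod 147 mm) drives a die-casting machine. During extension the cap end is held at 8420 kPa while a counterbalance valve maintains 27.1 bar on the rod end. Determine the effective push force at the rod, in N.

F ≈ 5.17e5 N

Cap-side area A_cap = π/4 × (324 mm)² = 82450 mm^2
Rod-side annular area A_ann = π/4 × (324² − 147²) = 65480 mm^2
Net thrust = P_cap·A_cap − P_rod·A_ann = 6.942e5 N − 1.774e5 N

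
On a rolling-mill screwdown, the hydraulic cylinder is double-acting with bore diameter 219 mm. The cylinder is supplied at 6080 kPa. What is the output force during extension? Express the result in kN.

Cap-side area A_cap = π/4 × (219 mm)² = 37670 mm^2
F = P × A_cap = 6080 kPa × A_cap

F ≈ 229 kN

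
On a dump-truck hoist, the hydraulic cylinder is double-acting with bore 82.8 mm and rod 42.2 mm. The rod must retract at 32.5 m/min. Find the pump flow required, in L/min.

Rod-side annular area A_ann = π/4 × (82.8² − 42.2²) = 3986 mm^2
Q = A × v

Q ≈ 130 L/min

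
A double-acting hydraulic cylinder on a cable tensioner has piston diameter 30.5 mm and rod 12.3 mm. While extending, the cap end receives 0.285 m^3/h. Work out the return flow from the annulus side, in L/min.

Q_out ≈ 3.98 L/min

Cap-side area A_cap = π/4 × (30.5 mm)² = 730.6 mm^2
Rod-side annular area A_ann = π/4 × (30.5² − 12.3²) = 611.8 mm^2
Piston speed v = Q_in/A_cap; rod-end outflow Q_out = v × A_ann = Q_in × A_ann/A_cap.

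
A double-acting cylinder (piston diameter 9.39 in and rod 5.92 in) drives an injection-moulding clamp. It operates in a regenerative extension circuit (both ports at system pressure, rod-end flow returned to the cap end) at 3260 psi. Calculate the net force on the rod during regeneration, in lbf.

F ≈ 89700 lbf

With equal pressure on both faces, forces on the annular region cancel; the net push is pressure × rod cross-section.
Rod cross-section A_rod = π/4 × (5.92 in)² = 27.53 in^2
F = P × A_rod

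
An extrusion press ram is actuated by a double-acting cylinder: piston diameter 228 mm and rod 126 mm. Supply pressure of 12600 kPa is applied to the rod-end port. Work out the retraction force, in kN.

Rod-side annular area A_ann = π/4 × (228² − 126²) = 28360 mm^2
On retraction the pressure acts on the annular area (bore minus rod).
F = P × A_ann

F ≈ 357 kN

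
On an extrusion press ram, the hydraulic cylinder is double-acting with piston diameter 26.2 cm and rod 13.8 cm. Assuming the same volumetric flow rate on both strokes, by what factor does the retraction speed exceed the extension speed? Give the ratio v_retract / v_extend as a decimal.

v_ret/v_ext ≈ 1.38

Cap-side area A_cap = π/4 × (26.2 cm)² = 539.1 cm^2
Rod-side annular area A_ann = π/4 × (26.2² − 13.8²) = 389.6 cm^2
For equal Q, v ∝ 1/A, so v_ret/v_ext = A_cap/A_ann.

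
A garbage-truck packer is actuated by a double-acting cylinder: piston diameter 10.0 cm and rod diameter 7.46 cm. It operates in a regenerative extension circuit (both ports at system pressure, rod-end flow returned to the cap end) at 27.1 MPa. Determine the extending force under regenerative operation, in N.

F ≈ 1.18e5 N

With equal pressure on both faces, forces on the annular region cancel; the net push is pressure × rod cross-section.
Rod cross-section A_rod = π/4 × (7.46 cm)² = 43.71 cm^2
F = P × A_rod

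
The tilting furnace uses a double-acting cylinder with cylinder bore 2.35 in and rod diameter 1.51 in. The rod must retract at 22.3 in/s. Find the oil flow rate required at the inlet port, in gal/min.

Q ≈ 14.8 gal/min

Rod-side annular area A_ann = π/4 × (2.35² − 1.51²) = 2.547 in^2
Q = A × v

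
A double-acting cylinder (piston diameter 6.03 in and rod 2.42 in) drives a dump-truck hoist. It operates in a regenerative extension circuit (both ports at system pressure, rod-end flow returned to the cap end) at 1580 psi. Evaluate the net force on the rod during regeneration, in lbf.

F ≈ 7270 lbf

With equal pressure on both faces, forces on the annular region cancel; the net push is pressure × rod cross-section.
Rod cross-section A_rod = π/4 × (2.42 in)² = 4.600 in^2
F = P × A_rod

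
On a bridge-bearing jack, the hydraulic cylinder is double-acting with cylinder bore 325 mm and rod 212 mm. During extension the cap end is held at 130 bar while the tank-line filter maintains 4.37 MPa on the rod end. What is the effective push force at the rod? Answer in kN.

Cap-side area A_cap = π/4 × (325 mm)² = 82960 mm^2
Rod-side annular area A_ann = π/4 × (325² − 212²) = 47660 mm^2
Net thrust = P_cap·A_cap − P_rod·A_ann = 1078 kN − 208.3 kN

F ≈ 870 kN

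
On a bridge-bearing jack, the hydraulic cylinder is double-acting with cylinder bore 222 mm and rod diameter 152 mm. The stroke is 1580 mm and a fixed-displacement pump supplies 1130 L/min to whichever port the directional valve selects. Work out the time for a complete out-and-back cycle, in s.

Cap-side area A_cap = π/4 × (222 mm)² = 38710 mm^2
Rod-side annular area A_ann = π/4 × (222² − 152²) = 20560 mm^2
t_ext = A_cap·L/Q = 3.247 s
t_ret = A_ann·L/Q = 1.725 s
t_cycle = t_ext + t_ret

t ≈ 4.97 s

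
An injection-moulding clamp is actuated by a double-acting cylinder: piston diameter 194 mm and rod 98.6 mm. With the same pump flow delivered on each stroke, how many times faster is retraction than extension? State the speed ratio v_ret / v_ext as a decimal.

Cap-side area A_cap = π/4 × (194 mm)² = 29560 mm^2
Rod-side annular area A_ann = π/4 × (194² − 98.6²) = 21920 mm^2
For equal Q, v ∝ 1/A, so v_ret/v_ext = A_cap/A_ann.

v_ret/v_ext ≈ 1.35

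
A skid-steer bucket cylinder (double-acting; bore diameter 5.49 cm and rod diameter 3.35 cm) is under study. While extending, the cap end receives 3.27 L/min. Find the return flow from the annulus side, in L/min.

Cap-side area A_cap = π/4 × (5.49 cm)² = 23.67 cm^2
Rod-side annular area A_ann = π/4 × (5.49² − 3.35²) = 14.86 cm^2
Piston speed v = Q_in/A_cap; rod-end outflow Q_out = v × A_ann = Q_in × A_ann/A_cap.

Q_out ≈ 2.05 L/min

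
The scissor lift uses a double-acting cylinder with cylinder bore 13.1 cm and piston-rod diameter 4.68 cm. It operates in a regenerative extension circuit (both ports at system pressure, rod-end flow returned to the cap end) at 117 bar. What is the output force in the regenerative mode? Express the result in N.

F ≈ 20100 N

With equal pressure on both faces, forces on the annular region cancel; the net push is pressure × rod cross-section.
Rod cross-section A_rod = π/4 × (4.68 cm)² = 17.20 cm^2
F = P × A_rod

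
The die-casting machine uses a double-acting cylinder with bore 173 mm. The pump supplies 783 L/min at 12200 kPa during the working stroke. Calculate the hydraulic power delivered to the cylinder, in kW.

W ≈ 159 kW

Hydraulic power = P × Q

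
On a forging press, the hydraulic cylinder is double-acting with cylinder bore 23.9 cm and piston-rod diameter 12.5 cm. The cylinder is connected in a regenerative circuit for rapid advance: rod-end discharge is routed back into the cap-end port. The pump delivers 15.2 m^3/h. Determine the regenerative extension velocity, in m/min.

In regeneration the rod-end outflow joins the pump flow into the cap end, so the net volume the pump must supply per unit advance equals the rod cross-section area.
Rod cross-section A_rod = π/4 × (12.5 cm)² = 122.7 cm^2
v = Q_pump / A_rod

v ≈ 20.6 m/min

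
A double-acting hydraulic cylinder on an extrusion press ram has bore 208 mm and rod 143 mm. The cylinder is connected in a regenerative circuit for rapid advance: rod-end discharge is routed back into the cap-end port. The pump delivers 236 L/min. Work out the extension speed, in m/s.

v ≈ 0.245 m/s

In regeneration the rod-end outflow joins the pump flow into the cap end, so the net volume the pump must supply per unit advance equals the rod cross-section area.
Rod cross-section A_rod = π/4 × (143 mm)² = 16060 mm^2
v = Q_pump / A_rod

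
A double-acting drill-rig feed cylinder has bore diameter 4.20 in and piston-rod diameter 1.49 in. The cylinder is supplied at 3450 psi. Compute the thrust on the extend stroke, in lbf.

F ≈ 47800 lbf

Cap-side area A_cap = π/4 × (4.20 in)² = 13.85 in^2
F = P × A_cap = 3450 psi × A_cap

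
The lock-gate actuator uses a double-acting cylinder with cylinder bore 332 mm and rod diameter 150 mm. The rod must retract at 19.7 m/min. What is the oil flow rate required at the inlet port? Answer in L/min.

Rod-side annular area A_ann = π/4 × (332² − 150²) = 68900 mm^2
Q = A × v

Q ≈ 1360 L/min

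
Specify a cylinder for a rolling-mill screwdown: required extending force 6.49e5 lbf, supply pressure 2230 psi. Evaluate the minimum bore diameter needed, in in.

D ≈ 19.2 in

Extension force acts on the full piston face: F = P × (π/4)D².
D = √(4F / (πP)) = √(4 × 6.49e5 lbf / (π × 2230 psi))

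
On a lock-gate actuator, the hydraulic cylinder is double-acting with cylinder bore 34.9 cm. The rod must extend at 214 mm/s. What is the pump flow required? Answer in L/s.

Cap-side area A_cap = π/4 × (34.9 cm)² = 956.6 cm^2
Q = A × v

Q ≈ 20.5 L/s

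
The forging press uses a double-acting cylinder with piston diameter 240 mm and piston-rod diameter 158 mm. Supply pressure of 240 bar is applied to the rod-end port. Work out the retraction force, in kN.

Rod-side annular area A_ann = π/4 × (240² − 158²) = 25630 mm^2
On retraction the pressure acts on the annular area (bore minus rod).
F = P × A_ann

F ≈ 615 kN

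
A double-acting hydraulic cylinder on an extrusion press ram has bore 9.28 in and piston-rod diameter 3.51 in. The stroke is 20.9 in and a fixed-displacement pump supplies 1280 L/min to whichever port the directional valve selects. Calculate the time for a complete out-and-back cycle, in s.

t ≈ 2.02 s

Cap-side area A_cap = π/4 × (9.28 in)² = 67.64 in^2
Rod-side annular area A_ann = π/4 × (9.28² − 3.51²) = 57.96 in^2
t_ext = A_cap·L/Q = 1.086 s
t_ret = A_ann·L/Q = 0.9305 s
t_cycle = t_ext + t_ret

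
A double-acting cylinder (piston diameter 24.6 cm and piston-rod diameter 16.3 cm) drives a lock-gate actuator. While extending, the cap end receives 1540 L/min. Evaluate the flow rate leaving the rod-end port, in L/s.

Q_out ≈ 14.4 L/s

Cap-side area A_cap = π/4 × (24.6 cm)² = 475.3 cm^2
Rod-side annular area A_ann = π/4 × (24.6² − 16.3²) = 266.6 cm^2
Piston speed v = Q_in/A_cap; rod-end outflow Q_out = v × A_ann = Q_in × A_ann/A_cap.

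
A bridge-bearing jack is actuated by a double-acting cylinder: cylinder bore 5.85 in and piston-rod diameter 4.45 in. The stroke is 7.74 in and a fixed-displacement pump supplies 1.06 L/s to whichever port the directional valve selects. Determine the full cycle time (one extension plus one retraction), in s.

Cap-side area A_cap = π/4 × (5.85 in)² = 26.88 in^2
Rod-side annular area A_ann = π/4 × (5.85² − 4.45²) = 11.33 in^2
t_ext = A_cap·L/Q = 3.216 s
t_ret = A_ann·L/Q = 1.355 s
t_cycle = t_ext + t_ret

t ≈ 4.57 s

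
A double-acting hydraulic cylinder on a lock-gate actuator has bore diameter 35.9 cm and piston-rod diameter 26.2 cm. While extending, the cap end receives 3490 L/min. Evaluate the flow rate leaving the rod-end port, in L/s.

Cap-side area A_cap = π/4 × (35.9 cm)² = 1012 cm^2
Rod-side annular area A_ann = π/4 × (35.9² − 26.2²) = 473.1 cm^2
Piston speed v = Q_in/A_cap; rod-end outflow Q_out = v × A_ann = Q_in × A_ann/A_cap.

Q_out ≈ 27.2 L/s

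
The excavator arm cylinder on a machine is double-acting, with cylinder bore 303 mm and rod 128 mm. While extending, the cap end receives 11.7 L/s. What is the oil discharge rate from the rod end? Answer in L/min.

Cap-side area A_cap = π/4 × (303 mm)² = 72110 mm^2
Rod-side annular area A_ann = π/4 × (303² − 128²) = 59240 mm^2
Piston speed v = Q_in/A_cap; rod-end outflow Q_out = v × A_ann = Q_in × A_ann/A_cap.

Q_out ≈ 577 L/min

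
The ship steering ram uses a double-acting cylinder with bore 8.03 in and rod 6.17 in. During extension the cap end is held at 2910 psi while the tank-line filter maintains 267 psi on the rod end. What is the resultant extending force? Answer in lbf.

Cap-side area A_cap = π/4 × (8.03 in)² = 50.64 in^2
Rod-side annular area A_ann = π/4 × (8.03² − 6.17²) = 20.74 in^2
Net thrust = P_cap·A_cap − P_rod·A_ann = 1.474e5 lbf − 5539 lbf

F ≈ 1.42e5 lbf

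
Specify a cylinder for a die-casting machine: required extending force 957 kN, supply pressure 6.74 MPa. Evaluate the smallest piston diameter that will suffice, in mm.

Extension force acts on the full piston face: F = P × (π/4)D².
D = √(4F / (πP)) = √(4 × 957 kN / (π × 6.74 MPa))

D ≈ 425 mm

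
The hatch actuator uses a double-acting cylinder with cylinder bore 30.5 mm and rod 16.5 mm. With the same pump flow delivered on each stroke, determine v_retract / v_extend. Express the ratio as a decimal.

v_ret/v_ext ≈ 1.41

Cap-side area A_cap = π/4 × (30.5 mm)² = 730.6 mm^2
Rod-side annular area A_ann = π/4 × (30.5² − 16.5²) = 516.8 mm^2
For equal Q, v ∝ 1/A, so v_ret/v_ext = A_cap/A_ann.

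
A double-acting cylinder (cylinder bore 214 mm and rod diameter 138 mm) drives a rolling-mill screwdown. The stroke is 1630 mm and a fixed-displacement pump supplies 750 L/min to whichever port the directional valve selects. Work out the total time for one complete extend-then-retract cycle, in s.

Cap-side area A_cap = π/4 × (214 mm)² = 35970 mm^2
Rod-side annular area A_ann = π/4 × (214² − 138²) = 21010 mm^2
t_ext = A_cap·L/Q = 4.690 s
t_ret = A_ann·L/Q = 2.740 s
t_cycle = t_ext + t_ret

t ≈ 7.43 s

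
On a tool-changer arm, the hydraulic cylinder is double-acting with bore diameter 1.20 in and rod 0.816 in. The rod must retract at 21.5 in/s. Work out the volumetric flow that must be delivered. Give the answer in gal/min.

Rod-side annular area A_ann = π/4 × (1.20² − 0.816²) = 0.6080 in^2
Q = A × v

Q ≈ 3.40 gal/min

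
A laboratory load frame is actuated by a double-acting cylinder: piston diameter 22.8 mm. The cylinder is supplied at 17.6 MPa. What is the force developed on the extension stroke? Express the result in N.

Cap-side area A_cap = π/4 × (22.8 mm)² = 408.3 mm^2
F = P × A_cap = 17.6 MPa × A_cap

F ≈ 7190 N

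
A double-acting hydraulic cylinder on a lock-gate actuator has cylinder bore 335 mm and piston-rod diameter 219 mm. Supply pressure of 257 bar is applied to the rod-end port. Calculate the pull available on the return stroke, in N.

Rod-side annular area A_ann = π/4 × (335² − 219²) = 50470 mm^2
On retraction the pressure acts on the annular area (bore minus rod).
F = P × A_ann

F ≈ 1.30e6 N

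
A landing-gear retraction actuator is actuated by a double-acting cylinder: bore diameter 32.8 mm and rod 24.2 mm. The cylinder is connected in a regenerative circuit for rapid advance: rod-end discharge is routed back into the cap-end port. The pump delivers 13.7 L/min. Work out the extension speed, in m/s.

v ≈ 0.496 m/s

In regeneration the rod-end outflow joins the pump flow into the cap end, so the net volume the pump must supply per unit advance equals the rod cross-section area.
Rod cross-section A_rod = π/4 × (24.2 mm)² = 460.0 mm^2
v = Q_pump / A_rod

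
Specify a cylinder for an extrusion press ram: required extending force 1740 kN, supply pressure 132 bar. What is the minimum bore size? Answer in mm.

Extension force acts on the full piston face: F = P × (π/4)D².
D = √(4F / (πP)) = √(4 × 1740 kN / (π × 132 bar))

D ≈ 410 mm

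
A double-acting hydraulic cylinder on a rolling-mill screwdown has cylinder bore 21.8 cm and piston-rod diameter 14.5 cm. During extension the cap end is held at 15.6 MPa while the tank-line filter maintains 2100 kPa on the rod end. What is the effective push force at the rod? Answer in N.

Cap-side area A_cap = π/4 × (21.8 cm)² = 373.3 cm^2
Rod-side annular area A_ann = π/4 × (21.8² − 14.5²) = 208.1 cm^2
Net thrust = P_cap·A_cap − P_rod·A_ann = 5.823e5 N − 43710 N

F ≈ 5.39e5 N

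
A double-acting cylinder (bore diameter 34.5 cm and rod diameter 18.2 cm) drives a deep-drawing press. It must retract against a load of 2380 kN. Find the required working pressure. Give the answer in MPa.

Rod-side annular area A_ann = π/4 × (34.5² − 18.2²) = 674.7 cm^2
Retraction: pressure acts on the annular area.
P = F / A = 2380 kN / A

P ≈ 35.3 MPa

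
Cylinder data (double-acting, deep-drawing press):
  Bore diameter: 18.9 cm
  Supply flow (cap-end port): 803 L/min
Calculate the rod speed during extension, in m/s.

v ≈ 0.477 m/s

Cap-side area A_cap = π/4 × (18.9 cm)² = 280.6 cm^2
v = Q / A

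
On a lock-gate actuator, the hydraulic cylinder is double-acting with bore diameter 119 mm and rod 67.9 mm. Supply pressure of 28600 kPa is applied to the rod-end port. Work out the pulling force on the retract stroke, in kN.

Rod-side annular area A_ann = π/4 × (119² − 67.9²) = 7501 mm^2
On retraction the pressure acts on the annular area (bore minus rod).
F = P × A_ann

F ≈ 215 kN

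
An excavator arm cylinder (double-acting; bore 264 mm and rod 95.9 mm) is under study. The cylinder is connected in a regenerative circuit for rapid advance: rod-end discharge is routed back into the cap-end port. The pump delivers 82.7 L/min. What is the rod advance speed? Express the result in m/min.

v ≈ 11.4 m/min

In regeneration the rod-end outflow joins the pump flow into the cap end, so the net volume the pump must supply per unit advance equals the rod cross-section area.
Rod cross-section A_rod = π/4 × (95.9 mm)² = 7223 mm^2
v = Q_pump / A_rod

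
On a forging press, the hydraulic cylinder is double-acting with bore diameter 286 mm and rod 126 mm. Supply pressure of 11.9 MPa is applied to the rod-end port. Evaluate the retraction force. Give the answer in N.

Rod-side annular area A_ann = π/4 × (286² − 126²) = 51770 mm^2
On retraction the pressure acts on the annular area (bore minus rod).
F = P × A_ann

F ≈ 6.16e5 N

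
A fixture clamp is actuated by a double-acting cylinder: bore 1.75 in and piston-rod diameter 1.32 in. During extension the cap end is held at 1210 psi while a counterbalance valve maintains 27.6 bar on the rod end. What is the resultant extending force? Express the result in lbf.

Cap-side area A_cap = π/4 × (1.75 in)² = 2.405 in^2
Rod-side annular area A_ann = π/4 × (1.75² − 1.32²) = 1.037 in^2
Net thrust = P_cap·A_cap − P_rod·A_ann = 2910 lbf − 415.0 lbf

F ≈ 2500 lbf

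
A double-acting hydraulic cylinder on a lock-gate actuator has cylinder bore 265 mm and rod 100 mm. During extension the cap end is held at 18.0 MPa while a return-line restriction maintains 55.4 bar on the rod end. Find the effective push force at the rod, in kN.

F ≈ 731 kN

Cap-side area A_cap = π/4 × (265 mm)² = 55150 mm^2
Rod-side annular area A_ann = π/4 × (265² − 100²) = 47300 mm^2
Net thrust = P_cap·A_cap − P_rod·A_ann = 992.8 kN − 262.0 kN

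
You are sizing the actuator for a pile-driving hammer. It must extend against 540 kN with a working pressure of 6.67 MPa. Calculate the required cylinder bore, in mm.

Extension force acts on the full piston face: F = P × (π/4)D².
D = √(4F / (πP)) = √(4 × 540 kN / (π × 6.67 MPa))

D ≈ 321 mm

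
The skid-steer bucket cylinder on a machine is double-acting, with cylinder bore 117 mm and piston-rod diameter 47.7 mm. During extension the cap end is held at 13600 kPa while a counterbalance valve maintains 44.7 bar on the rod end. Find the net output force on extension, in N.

F ≈ 1.06e5 N

Cap-side area A_cap = π/4 × (117 mm)² = 10750 mm^2
Rod-side annular area A_ann = π/4 × (117² − 47.7²) = 8964 mm^2
Net thrust = P_cap·A_cap − P_rod·A_ann = 1.462e5 N − 40070 N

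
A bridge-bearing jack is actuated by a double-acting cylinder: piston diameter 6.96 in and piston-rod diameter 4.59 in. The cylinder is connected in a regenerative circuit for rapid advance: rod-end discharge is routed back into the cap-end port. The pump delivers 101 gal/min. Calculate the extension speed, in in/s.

v ≈ 23.5 in/s

In regeneration the rod-end outflow joins the pump flow into the cap end, so the net volume the pump must supply per unit advance equals the rod cross-section area.
Rod cross-section A_rod = π/4 × (4.59 in)² = 16.55 in^2
v = Q_pump / A_rod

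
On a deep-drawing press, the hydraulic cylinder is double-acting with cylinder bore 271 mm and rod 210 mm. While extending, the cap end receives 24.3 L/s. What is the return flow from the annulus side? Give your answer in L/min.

Q_out ≈ 582 L/min

Cap-side area A_cap = π/4 × (271 mm)² = 57680 mm^2
Rod-side annular area A_ann = π/4 × (271² − 210²) = 23040 mm^2
Piston speed v = Q_in/A_cap; rod-end outflow Q_out = v × A_ann = Q_in × A_ann/A_cap.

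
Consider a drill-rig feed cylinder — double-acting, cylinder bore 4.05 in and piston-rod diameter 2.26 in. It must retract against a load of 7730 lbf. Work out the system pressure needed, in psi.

Rod-side annular area A_ann = π/4 × (4.05² − 2.26²) = 8.871 in^2
Retraction: pressure acts on the annular area.
P = F / A = 7730 lbf / A

P ≈ 871 psi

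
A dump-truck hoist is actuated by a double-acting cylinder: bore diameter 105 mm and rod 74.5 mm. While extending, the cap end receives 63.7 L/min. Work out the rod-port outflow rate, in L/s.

Cap-side area A_cap = π/4 × (105 mm)² = 8659 mm^2
Rod-side annular area A_ann = π/4 × (105² − 74.5²) = 4300 mm^2
Piston speed v = Q_in/A_cap; rod-end outflow Q_out = v × A_ann = Q_in × A_ann/A_cap.

Q_out ≈ 0.527 L/s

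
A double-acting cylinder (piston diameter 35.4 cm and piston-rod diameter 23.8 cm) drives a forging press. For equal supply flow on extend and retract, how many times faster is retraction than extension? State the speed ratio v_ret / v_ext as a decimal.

Cap-side area A_cap = π/4 × (35.4 cm)² = 984.2 cm^2
Rod-side annular area A_ann = π/4 × (35.4² − 23.8²) = 539.3 cm^2
For equal Q, v ∝ 1/A, so v_ret/v_ext = A_cap/A_ann.

v_ret/v_ext ≈ 1.82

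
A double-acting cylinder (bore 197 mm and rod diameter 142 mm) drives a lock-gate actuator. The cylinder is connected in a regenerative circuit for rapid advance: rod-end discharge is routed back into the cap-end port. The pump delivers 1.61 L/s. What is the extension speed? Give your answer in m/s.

In regeneration the rod-end outflow joins the pump flow into the cap end, so the net volume the pump must supply per unit advance equals the rod cross-section area.
Rod cross-section A_rod = π/4 × (142 mm)² = 15840 mm^2
v = Q_pump / A_rod

v ≈ 0.102 m/s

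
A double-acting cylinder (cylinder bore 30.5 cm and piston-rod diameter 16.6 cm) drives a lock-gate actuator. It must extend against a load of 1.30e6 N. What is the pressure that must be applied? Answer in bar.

Cap-side area A_cap = π/4 × (30.5 cm)² = 730.6 cm^2
P = F / A = 1.30e6 N / A

P ≈ 178 bar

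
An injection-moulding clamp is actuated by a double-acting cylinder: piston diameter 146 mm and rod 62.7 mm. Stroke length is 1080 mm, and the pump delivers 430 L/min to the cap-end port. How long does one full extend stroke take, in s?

t ≈ 2.52 s

Cap-side area A_cap = π/4 × (146 mm)² = 16740 mm^2
Swept volume V = A × L; t = V / Q = A·L / Q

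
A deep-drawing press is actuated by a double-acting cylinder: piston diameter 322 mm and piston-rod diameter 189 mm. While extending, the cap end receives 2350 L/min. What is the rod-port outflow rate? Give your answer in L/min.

Cap-side area A_cap = π/4 × (322 mm)² = 81430 mm^2
Rod-side annular area A_ann = π/4 × (322² − 189²) = 53380 mm^2
Piston speed v = Q_in/A_cap; rod-end outflow Q_out = v × A_ann = Q_in × A_ann/A_cap.

Q_out ≈ 1540 L/min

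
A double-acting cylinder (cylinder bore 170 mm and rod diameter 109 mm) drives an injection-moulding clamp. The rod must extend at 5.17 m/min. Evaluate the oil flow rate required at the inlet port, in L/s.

Cap-side area A_cap = π/4 × (170 mm)² = 22700 mm^2
Q = A × v

Q ≈ 1.96 L/s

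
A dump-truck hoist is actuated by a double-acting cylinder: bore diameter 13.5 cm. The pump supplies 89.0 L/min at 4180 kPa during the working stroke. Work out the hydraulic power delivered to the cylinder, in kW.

Hydraulic power = P × Q

W ≈ 6.20 kW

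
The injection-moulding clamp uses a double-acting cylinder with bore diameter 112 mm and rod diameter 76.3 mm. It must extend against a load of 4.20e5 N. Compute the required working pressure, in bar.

P ≈ 426 bar

Cap-side area A_cap = π/4 × (112 mm)² = 9852 mm^2
P = F / A = 4.20e5 N / A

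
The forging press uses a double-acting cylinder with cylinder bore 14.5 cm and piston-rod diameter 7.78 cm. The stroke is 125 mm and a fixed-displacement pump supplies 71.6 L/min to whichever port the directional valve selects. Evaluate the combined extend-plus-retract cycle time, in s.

Cap-side area A_cap = π/4 × (14.5 cm)² = 165.1 cm^2
Rod-side annular area A_ann = π/4 × (14.5² − 7.78²) = 117.6 cm^2
t_ext = A_cap·L/Q = 1.730 s
t_ret = A_ann·L/Q = 1.232 s
t_cycle = t_ext + t_ret

t ≈ 2.96 s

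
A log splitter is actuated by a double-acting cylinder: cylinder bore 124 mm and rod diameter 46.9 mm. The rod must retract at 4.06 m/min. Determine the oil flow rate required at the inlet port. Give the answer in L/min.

Q ≈ 42.0 L/min

Rod-side annular area A_ann = π/4 × (124² − 46.9²) = 10350 mm^2
Q = A × v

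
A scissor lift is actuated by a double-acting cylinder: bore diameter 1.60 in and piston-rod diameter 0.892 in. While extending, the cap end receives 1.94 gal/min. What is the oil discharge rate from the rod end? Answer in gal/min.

Cap-side area A_cap = π/4 × (1.60 in)² = 2.011 in^2
Rod-side annular area A_ann = π/4 × (1.60² − 0.892²) = 1.386 in^2
Piston speed v = Q_in/A_cap; rod-end outflow Q_out = v × A_ann = Q_in × A_ann/A_cap.

Q_out ≈ 1.34 gal/min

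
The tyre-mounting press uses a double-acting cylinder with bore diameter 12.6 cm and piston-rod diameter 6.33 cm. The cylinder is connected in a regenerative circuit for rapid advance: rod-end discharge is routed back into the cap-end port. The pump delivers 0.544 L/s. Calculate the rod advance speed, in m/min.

In regeneration the rod-end outflow joins the pump flow into the cap end, so the net volume the pump must supply per unit advance equals the rod cross-section area.
Rod cross-section A_rod = π/4 × (6.33 cm)² = 31.47 cm^2
v = Q_pump / A_rod

v ≈ 10.4 m/min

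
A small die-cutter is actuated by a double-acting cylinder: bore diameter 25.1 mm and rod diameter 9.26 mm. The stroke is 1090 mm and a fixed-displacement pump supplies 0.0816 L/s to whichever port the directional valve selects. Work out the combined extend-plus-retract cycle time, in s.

Cap-side area A_cap = π/4 × (25.1 mm)² = 494.8 mm^2
Rod-side annular area A_ann = π/4 × (25.1² − 9.26²) = 427.5 mm^2
t_ext = A_cap·L/Q = 6.610 s
t_ret = A_ann·L/Q = 5.710 s
t_cycle = t_ext + t_ret

t ≈ 12.3 s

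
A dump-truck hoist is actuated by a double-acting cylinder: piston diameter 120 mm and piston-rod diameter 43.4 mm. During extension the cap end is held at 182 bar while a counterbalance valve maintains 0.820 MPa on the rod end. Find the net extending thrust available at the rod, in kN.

F ≈ 198 kN

Cap-side area A_cap = π/4 × (120 mm)² = 11310 mm^2
Rod-side annular area A_ann = π/4 × (120² − 43.4²) = 9830 mm^2
Net thrust = P_cap·A_cap − P_rod·A_ann = 205.8 kN − 8.061 kN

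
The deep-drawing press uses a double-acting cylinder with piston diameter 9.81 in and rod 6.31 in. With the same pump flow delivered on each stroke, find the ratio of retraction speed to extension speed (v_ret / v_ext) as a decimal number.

v_ret/v_ext ≈ 1.71

Cap-side area A_cap = π/4 × (9.81 in)² = 75.58 in^2
Rod-side annular area A_ann = π/4 × (9.81² − 6.31²) = 44.31 in^2
For equal Q, v ∝ 1/A, so v_ret/v_ext = A_cap/A_ann.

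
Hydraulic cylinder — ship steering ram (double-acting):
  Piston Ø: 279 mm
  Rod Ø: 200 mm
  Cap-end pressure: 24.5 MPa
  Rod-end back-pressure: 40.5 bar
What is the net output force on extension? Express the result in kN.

Cap-side area A_cap = π/4 × (279 mm)² = 61140 mm^2
Rod-side annular area A_ann = π/4 × (279² − 200²) = 29720 mm^2
Net thrust = P_cap·A_cap − P_rod·A_ann = 1498 kN − 120.4 kN

F ≈ 1380 kN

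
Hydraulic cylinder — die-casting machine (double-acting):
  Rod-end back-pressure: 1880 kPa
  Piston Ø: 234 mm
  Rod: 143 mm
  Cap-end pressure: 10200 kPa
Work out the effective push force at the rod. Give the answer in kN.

Cap-side area A_cap = π/4 × (234 mm)² = 43010 mm^2
Rod-side annular area A_ann = π/4 × (234² − 143²) = 26940 mm^2
Net thrust = P_cap·A_cap − P_rod·A_ann = 438.7 kN − 50.66 kN

F ≈ 388 kN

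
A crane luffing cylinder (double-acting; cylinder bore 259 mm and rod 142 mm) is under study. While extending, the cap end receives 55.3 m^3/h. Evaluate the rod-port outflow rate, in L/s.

Cap-side area A_cap = π/4 × (259 mm)² = 52690 mm^2
Rod-side annular area A_ann = π/4 × (259² − 142²) = 36850 mm^2
Piston speed v = Q_in/A_cap; rod-end outflow Q_out = v × A_ann = Q_in × A_ann/A_cap.

Q_out ≈ 10.7 L/s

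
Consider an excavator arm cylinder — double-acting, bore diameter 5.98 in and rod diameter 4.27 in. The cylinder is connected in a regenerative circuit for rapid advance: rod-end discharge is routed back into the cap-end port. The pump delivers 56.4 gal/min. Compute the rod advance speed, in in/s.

In regeneration the rod-end outflow joins the pump flow into the cap end, so the net volume the pump must supply per unit advance equals the rod cross-section area.
Rod cross-section A_rod = π/4 × (4.27 in)² = 14.32 in^2
v = Q_pump / A_rod

v ≈ 15.2 in/s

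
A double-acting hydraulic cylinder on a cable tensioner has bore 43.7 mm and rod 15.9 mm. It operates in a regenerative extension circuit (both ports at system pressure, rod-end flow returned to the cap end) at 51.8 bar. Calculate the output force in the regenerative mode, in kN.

F ≈ 1.03 kN

With equal pressure on both faces, forces on the annular region cancel; the net push is pressure × rod cross-section.
Rod cross-section A_rod = π/4 × (15.9 mm)² = 198.6 mm^2
F = P × A_rod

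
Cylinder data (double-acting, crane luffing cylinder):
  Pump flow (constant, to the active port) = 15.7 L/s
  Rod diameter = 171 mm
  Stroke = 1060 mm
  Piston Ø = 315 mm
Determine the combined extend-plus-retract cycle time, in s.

Cap-side area A_cap = π/4 × (315 mm)² = 77930 mm^2
Rod-side annular area A_ann = π/4 × (315² − 171²) = 54970 mm^2
t_ext = A_cap·L/Q = 5.262 s
t_ret = A_ann·L/Q = 3.711 s
t_cycle = t_ext + t_ret

t ≈ 8.97 s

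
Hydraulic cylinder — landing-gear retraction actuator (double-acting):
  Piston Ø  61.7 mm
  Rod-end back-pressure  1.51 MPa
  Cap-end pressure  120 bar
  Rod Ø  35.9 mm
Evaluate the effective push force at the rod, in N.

F ≈ 32900 N

Cap-side area A_cap = π/4 × (61.7 mm)² = 2990 mm^2
Rod-side annular area A_ann = π/4 × (61.7² − 35.9²) = 1978 mm^2
Net thrust = P_cap·A_cap − P_rod·A_ann = 35880 N − 2986 N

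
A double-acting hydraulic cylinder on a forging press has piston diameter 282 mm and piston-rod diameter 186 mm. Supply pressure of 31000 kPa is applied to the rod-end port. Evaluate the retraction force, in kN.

F ≈ 1090 kN

Rod-side annular area A_ann = π/4 × (282² − 186²) = 35290 mm^2
On retraction the pressure acts on the annular area (bore minus rod).
F = P × A_ann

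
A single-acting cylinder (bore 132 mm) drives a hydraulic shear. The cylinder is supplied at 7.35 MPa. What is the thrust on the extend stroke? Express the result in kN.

Cap-side area A_cap = π/4 × (132 mm)² = 13680 mm^2
F = P × A_cap = 7.35 MPa × A_cap

F ≈ 101 kN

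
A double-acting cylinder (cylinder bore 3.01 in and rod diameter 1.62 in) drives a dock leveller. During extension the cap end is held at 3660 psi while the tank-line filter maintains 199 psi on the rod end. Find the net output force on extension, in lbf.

Cap-side area A_cap = π/4 × (3.01 in)² = 7.116 in^2
Rod-side annular area A_ann = π/4 × (3.01² − 1.62²) = 5.055 in^2
Net thrust = P_cap·A_cap − P_rod·A_ann = 26040 lbf − 1006 lbf

F ≈ 25000 lbf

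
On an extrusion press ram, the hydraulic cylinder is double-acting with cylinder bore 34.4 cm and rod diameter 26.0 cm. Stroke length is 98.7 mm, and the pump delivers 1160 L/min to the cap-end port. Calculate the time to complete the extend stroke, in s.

Cap-side area A_cap = π/4 × (34.4 cm)² = 929.4 cm^2
Swept volume V = A × L; t = V / Q = A·L / Q

t ≈ 0.474 s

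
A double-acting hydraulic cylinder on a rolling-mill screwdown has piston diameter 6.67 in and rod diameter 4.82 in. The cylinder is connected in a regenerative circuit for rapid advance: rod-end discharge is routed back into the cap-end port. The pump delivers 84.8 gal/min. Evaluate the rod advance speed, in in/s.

v ≈ 17.9 in/s

In regeneration the rod-end outflow joins the pump flow into the cap end, so the net volume the pump must supply per unit advance equals the rod cross-section area.
Rod cross-section A_rod = π/4 × (4.82 in)² = 18.25 in^2
v = Q_pump / A_rod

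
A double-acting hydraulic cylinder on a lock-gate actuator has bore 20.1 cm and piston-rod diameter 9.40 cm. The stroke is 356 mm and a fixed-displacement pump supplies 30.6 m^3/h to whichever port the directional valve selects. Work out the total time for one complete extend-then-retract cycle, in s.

t ≈ 2.37 s

Cap-side area A_cap = π/4 × (20.1 cm)² = 317.3 cm^2
Rod-side annular area A_ann = π/4 × (20.1² − 9.40²) = 247.9 cm^2
t_ext = A_cap·L/Q = 1.329 s
t_ret = A_ann·L/Q = 1.038 s
t_cycle = t_ext + t_ret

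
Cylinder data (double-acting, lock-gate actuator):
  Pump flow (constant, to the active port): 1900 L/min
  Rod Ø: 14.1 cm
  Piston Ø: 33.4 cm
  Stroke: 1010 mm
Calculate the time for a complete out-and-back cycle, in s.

Cap-side area A_cap = π/4 × (33.4 cm)² = 876.2 cm^2
Rod-side annular area A_ann = π/4 × (33.4² − 14.1²) = 720.0 cm^2
t_ext = A_cap·L/Q = 2.794 s
t_ret = A_ann·L/Q = 2.296 s
t_cycle = t_ext + t_ret

t ≈ 5.09 s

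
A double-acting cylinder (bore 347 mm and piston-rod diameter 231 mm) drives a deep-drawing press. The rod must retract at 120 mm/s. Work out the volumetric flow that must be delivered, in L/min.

Q ≈ 379 L/min

Rod-side annular area A_ann = π/4 × (347² − 231²) = 52660 mm^2
Q = A × v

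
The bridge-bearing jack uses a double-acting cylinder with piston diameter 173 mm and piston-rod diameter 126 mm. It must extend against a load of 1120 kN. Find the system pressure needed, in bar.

P ≈ 476 bar

Cap-side area A_cap = π/4 × (173 mm)² = 23510 mm^2
P = F / A = 1120 kN / A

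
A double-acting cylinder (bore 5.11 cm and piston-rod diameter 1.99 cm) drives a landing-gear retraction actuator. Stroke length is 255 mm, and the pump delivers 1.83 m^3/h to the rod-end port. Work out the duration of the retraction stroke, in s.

t ≈ 0.873 s

Rod-side annular area A_ann = π/4 × (5.11² − 1.99²) = 17.40 cm^2
Swept volume V = A × L; t = V / Q = A·L / Q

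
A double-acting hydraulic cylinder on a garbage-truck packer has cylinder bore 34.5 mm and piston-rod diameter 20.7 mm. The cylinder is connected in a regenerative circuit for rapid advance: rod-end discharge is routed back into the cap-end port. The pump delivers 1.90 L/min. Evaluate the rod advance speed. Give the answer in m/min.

In regeneration the rod-end outflow joins the pump flow into the cap end, so the net volume the pump must supply per unit advance equals the rod cross-section area.
Rod cross-section A_rod = π/4 × (20.7 mm)² = 336.5 mm^2
v = Q_pump / A_rod

v ≈ 5.65 m/min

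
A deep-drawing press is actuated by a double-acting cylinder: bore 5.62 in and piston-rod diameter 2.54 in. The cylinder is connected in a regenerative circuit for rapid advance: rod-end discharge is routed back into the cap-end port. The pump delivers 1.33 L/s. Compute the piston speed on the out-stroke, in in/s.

v ≈ 16.0 in/s

In regeneration the rod-end outflow joins the pump flow into the cap end, so the net volume the pump must supply per unit advance equals the rod cross-section area.
Rod cross-section A_rod = π/4 × (2.54 in)² = 5.067 in^2
v = Q_pump / A_rod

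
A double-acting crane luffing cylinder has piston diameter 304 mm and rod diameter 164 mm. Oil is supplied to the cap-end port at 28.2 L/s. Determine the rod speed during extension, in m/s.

Cap-side area A_cap = π/4 × (304 mm)² = 72580 mm^2
v = Q / A

v ≈ 0.389 m/s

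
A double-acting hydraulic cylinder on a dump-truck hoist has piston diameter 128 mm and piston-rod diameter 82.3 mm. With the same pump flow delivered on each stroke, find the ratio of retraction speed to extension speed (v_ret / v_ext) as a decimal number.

Cap-side area A_cap = π/4 × (128 mm)² = 12870 mm^2
Rod-side annular area A_ann = π/4 × (128² − 82.3²) = 7548 mm^2
For equal Q, v ∝ 1/A, so v_ret/v_ext = A_cap/A_ann.

v_ret/v_ext ≈ 1.70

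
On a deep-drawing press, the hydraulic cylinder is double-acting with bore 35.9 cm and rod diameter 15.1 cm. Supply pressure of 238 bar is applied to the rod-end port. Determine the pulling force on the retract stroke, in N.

Rod-side annular area A_ann = π/4 × (35.9² − 15.1²) = 833.2 cm^2
On retraction the pressure acts on the annular area (bore minus rod).
F = P × A_ann

F ≈ 1.98e6 N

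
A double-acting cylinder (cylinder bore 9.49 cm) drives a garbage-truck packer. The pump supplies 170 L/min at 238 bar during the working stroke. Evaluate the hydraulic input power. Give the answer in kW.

Hydraulic power = P × Q

W ≈ 67.4 kW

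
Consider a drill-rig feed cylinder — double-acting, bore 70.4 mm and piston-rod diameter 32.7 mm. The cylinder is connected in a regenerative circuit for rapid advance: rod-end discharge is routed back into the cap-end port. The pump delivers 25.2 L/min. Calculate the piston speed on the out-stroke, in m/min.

v ≈ 30.0 m/min

In regeneration the rod-end outflow joins the pump flow into the cap end, so the net volume the pump must supply per unit advance equals the rod cross-section area.
Rod cross-section A_rod = π/4 × (32.7 mm)² = 839.8 mm^2
v = Q_pump / A_rod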